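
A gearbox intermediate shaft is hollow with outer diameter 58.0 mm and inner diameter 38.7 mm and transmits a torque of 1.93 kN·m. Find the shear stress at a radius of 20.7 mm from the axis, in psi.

J = π(d_o⁴ − d_i⁴)/32 = π(0.0580⁴ − 0.0387⁴)/32 = 8.908×10^-7 m⁴.
Shear stress varies linearly with radius: τ = T·r/J = 1930 × 0.0207 / 8.908×10^-7 = 4.485×10^7 Pa.

6500 psi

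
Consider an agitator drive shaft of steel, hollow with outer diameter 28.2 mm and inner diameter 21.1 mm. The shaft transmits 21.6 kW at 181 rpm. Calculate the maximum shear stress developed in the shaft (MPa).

ω = 2π·181/60 = 18.95 rad/s, so T = P/ω = 21.6×10³ / 18.95 = 1140 N·m.
J = π(d_o⁴ − d_i⁴)/32 = π(0.0282⁴ − 0.0211⁴)/32 = 4.263×10^-8 m⁴.
τ_max = T·r/J = 1140 × 0.0141 / 4.263×10^-8 = 3.769×10^8 Pa.

377 MPa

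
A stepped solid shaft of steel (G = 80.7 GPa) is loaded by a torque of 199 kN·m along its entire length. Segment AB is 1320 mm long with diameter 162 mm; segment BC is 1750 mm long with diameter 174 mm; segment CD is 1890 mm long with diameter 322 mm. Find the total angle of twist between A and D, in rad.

0.101 rad

J_AB = π(0.162)⁴/32 = 6.76×10^-5 m⁴; J_BC = π(0.174)⁴/32 = 9.00×10^-5 m⁴; J_CD = π(0.322)⁴/32 = 1.06×10^-3 m⁴.
θ = (T/G)·Σ L_i/J_i = (199000/80.7×10⁹)·(1.32/6.76×10^-5 + 1.75/9.00×10^-5 + 1.89/1.06×10^-3) = 0.1005 rad.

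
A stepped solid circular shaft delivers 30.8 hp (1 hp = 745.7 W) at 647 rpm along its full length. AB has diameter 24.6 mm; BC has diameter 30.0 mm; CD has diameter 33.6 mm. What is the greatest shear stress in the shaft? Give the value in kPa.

116000 kPa

ω = 2π·647/60 = 67.75 rad/s, so T = P/ω = 30.8×745.7 / 67.75 = 339.0 N·m.
Under the same torque, τ_max = 16T/(πd³) is largest where d is smallest — segment AB (d = 24.6 mm).
τ_max = 16·339.0/(π·(0.0246)³) = 1.160×10^8 Pa.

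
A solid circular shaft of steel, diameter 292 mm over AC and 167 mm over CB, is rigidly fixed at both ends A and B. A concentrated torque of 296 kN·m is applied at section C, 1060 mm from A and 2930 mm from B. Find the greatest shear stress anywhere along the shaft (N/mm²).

58.3 N/mm²

Compatibility: T_A·a/J_AC = T_B·b/J_CB with T_A + T_B = T₀.
J_AC = 7.14×10^-4 m⁴, J_CB = 7.64×10^-5 m⁴, so T_A = T₀·(J_AC/a)/((J_AC/a)+(J_CB/b)) = 285000 N·m, T_B = 11030 N·m.
τ in each portion: τ_AC = 5.83×10^7 Pa, τ_CB = 1.21×10^7 Pa; maximum is in AC.
τ_max = T_AC·r/J = 285000·0.146/7.14×10^-4 = 5.829×10^7 Pa.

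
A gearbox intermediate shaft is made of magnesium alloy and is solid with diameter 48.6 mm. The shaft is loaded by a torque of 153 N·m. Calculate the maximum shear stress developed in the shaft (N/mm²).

J = πd⁴/32 = π(0.0486)⁴/32 = 5.477×10^-7 m⁴.
τ_max = T·r/J = 153.0 × 0.0243 / 5.477×10^-7 = 6.788×10^6 Pa.

6.79 N/mm²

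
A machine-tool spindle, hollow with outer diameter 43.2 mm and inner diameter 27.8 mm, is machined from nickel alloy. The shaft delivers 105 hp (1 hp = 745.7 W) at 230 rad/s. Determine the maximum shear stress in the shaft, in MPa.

ω = 230 rad/s, so T = P/ω = 105×745.7 / 230.0 = 340.4 N·m.
J = π(d_o⁴ − d_i⁴)/32 = π(0.0432⁴ − 0.0278⁴)/32 = 2.833×10^-7 m⁴.
τ_max = T·r/J = 340.4 × 0.0216 / 2.833×10^-7 = 2.596×10^7 Pa.

26.0 MPa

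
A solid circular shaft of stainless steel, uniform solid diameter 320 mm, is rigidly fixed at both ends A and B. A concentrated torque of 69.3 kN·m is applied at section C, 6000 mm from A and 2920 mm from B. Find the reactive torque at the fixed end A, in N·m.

With uniform GJ and both ends fixed, compatibility θ_AC = θ_CB gives T_A·a = T_B·b, together with T_A + T_B = T₀.
T_A = T₀·b/(a+b) = 69300·2920/8920 = 22690 N·m; T_B = 46610 N·m.

22700 N·m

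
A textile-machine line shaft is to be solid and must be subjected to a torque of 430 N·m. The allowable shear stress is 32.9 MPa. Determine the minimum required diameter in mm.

For a solid shaft τ_max = 16T/(πd³), so d = (16T/(π τ_allow))^(1/3) = (16·430.0/(π·3.29×10^7))^(1/3) = 0.04053 m.

40.5 mm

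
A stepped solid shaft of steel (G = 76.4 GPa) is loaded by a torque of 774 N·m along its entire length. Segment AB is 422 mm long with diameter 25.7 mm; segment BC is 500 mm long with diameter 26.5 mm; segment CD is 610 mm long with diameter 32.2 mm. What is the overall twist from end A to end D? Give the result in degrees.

J_AB = π(0.0257)⁴/32 = 4.28×10^-8 m⁴; J_BC = π(0.0265)⁴/32 = 4.84×10^-8 m⁴; J_CD = π(0.0322)⁴/32 = 1.06×10^-7 m⁴.
θ = (T/G)·Σ L_i/J_i = (774.0/76.4×10⁹)·(0.422/4.28×10^-8 + 0.500/4.84×10^-8 + 0.610/1.06×10^-7) = 0.2630 rad.

15.1°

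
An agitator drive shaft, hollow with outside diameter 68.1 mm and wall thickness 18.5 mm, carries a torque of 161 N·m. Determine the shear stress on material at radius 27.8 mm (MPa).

2.22 MPa

J = π(d_o⁴ − d_i⁴)/32 = π(0.0681⁴ − 0.0311⁴)/32 = 2.020×10^-6 m⁴.
Shear stress varies linearly with radius: τ = T·r/J = 161.0 × 0.0278 / 2.020×10^-6 = 2.216×10^6 Pa.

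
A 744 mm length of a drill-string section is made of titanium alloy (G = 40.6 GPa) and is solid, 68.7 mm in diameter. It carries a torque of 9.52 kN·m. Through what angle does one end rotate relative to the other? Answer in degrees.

J = πd⁴/32 = π(0.0687)⁴/32 = 2.187×10^-6 m⁴.
θ = T·L/(G·J) = 9520 × 0.744 / (40.6×10⁹ × 2.187×10^-6) = 0.07977 rad.

4.57°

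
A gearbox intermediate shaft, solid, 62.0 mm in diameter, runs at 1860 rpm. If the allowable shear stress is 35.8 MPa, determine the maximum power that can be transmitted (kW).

J = πd⁴/32 = π(0.0620)⁴/32 = 1.451×10^-6 m⁴.
T_max = τ_allow·J/r = 3.58×10^7 × 1.451×10^-6 / 0.0310 = 1675 N·m.
ω = 2π·1860/60 = 194.8 rad/s, so P_max = T_max·ω = 3.263×10^5 W.

326 kW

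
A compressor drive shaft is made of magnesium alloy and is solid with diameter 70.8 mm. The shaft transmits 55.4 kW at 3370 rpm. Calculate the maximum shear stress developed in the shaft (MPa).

ω = 2π·3370/60 = 352.9 rad/s, so T = P/ω = 55.4×10³ / 352.9 = 157.0 N·m.
J = πd⁴/32 = π(0.0708)⁴/32 = 2.467×10^-6 m⁴.
τ_max = T·r/J = 157.0 × 0.0354 / 2.467×10^-6 = 2.253×10^6 Pa.

2.25 MPa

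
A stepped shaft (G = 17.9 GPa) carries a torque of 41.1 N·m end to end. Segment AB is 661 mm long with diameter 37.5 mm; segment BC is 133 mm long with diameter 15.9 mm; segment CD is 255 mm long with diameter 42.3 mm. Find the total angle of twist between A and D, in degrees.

J_AB = π(0.0375)⁴/32 = 1.94×10^-7 m⁴; J_BC = π(0.0159)⁴/32 = 6.27×10^-9 m⁴; J_CD = π(0.0423)⁴/32 = 3.14×10^-7 m⁴.
θ = (T/G)·Σ L_i/J_i = (41.10/17.9×10⁹)·(0.661/1.94×10^-7 + 0.133/6.27×10^-9 + 0.255/3.14×10^-7) = 0.05835 rad.

3.34°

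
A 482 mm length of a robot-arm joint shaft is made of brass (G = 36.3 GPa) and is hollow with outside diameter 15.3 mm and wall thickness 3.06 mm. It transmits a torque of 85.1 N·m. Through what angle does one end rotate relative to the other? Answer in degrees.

J = π(d_o⁴ − d_i⁴)/32 = π(0.0153⁴ − 0.00918⁴)/32 = 4.683×10^-9 m⁴.
θ = T·L/(G·J) = 85.10 × 0.482 / (36.3×10⁹ × 4.683×10^-9) = 0.2413 rad.

13.8°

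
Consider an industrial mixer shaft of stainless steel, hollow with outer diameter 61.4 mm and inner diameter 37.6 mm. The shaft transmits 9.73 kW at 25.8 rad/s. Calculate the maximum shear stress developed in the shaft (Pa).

ω = 25.8 rad/s, so T = P/ω = 9.73×10³ / 25.80 = 377.1 N·m.
J = π(d_o⁴ − d_i⁴)/32 = π(0.0614⁴ − 0.0376⁴)/32 = 1.199×10^-6 m⁴.
τ_max = T·r/J = 377.1 × 0.0307 / 1.199×10^-6 = 9.656×10^6 Pa.

9.66e6 Pa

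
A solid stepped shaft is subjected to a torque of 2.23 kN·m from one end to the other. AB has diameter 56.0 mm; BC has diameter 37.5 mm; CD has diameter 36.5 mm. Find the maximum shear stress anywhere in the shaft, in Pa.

2.34e8 Pa

Under the same torque, τ_max = 16T/(πd³) is largest where d is smallest — segment CD (d = 36.5 mm).
τ_max = 16·2230/(π·(0.0365)³) = 2.336×10^8 Pa.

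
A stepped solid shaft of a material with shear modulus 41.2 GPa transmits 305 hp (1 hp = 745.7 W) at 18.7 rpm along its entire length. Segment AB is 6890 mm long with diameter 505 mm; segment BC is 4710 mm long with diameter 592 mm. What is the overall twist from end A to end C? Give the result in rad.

ω = 2π·18.7/60 = 1.958 rad/s, so T = P/ω = 305×745.7 / 1.958 = 116100 N·m.
J_AB = π(0.505)⁴/32 = 6.39×10^-3 m⁴; J_BC = π(0.592)⁴/32 = 0.0121 m⁴.
θ = (T/G)·Σ L_i/J_i = (116100/41.2×10⁹)·(6.89/6.39×10^-3 + 4.71/0.0121) = 4.143×10^-3 rad.

0.00414 rad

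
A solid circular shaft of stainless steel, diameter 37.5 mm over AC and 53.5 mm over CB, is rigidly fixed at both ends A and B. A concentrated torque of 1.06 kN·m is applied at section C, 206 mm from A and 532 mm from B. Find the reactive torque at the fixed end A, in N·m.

Compatibility: T_A·a/J_AC = T_B·b/J_CB with T_A + T_B = T₀.
J_AC = 1.94×10^-7 m⁴, J_CB = 8.04×10^-7 m⁴, so T_A = T₀·(J_AC/a)/((J_AC/a)+(J_CB/b)) = 407.0 N·m, T_B = 653.0 N·m.

407 N·m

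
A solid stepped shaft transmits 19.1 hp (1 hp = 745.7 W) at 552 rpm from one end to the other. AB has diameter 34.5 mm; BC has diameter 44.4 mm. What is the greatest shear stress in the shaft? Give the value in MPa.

ω = 2π·552/60 = 57.81 rad/s, so T = P/ω = 19.1×745.7 / 57.81 = 246.4 N·m.
Under the same torque, τ_max = 16T/(πd³) is largest where d is smallest — segment AB (d = 34.5 mm).
τ_max = 16·246.4/(π·(0.0345)³) = 3.056×10^7 Pa.

30.6 MPa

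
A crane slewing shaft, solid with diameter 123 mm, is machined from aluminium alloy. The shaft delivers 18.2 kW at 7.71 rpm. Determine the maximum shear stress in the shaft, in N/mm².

ω = 2π·7.71/60 = 0.8074 rad/s, so T = P/ω = 18.2×10³ / 0.8074 = 22540 N·m.
J = πd⁴/32 = π(0.123)⁴/32 = 2.247×10^-5 m⁴.
τ_max = T·r/J = 22540 × 0.0615 / 2.247×10^-5 = 6.169×10^7 Pa.

61.7 N/mm²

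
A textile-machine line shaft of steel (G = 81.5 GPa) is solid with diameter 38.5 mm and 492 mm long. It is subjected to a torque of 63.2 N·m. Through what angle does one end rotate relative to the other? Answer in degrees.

J = πd⁴/32 = π(0.0385)⁴/32 = 2.157×10^-7 m⁴.
θ = T·L/(G·J) = 63.20 × 0.492 / (81.5×10⁹ × 2.157×10^-7) = 1.769×10^-3 rad.

0.101°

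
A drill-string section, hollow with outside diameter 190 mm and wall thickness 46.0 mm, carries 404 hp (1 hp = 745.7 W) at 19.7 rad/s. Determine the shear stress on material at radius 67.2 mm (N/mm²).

ω = 19.7 rad/s, so T = P/ω = 404×745.7 / 19.70 = 15290 N·m.
J = π(d_o⁴ − d_i⁴)/32 = π(0.190⁴ − 0.0980⁴)/32 = 1.189×10^-4 m⁴.
Shear stress varies linearly with radius: τ = T·r/J = 15290 × 0.0672 / 1.189×10^-4 = 8.644×10^6 Pa.

8.64 N/mm²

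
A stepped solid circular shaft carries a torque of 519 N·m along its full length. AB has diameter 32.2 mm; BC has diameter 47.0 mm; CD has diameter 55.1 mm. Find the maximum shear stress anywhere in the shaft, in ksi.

Under the same torque, τ_max = 16T/(πd³) is largest where d is smallest — segment AB (d = 32.2 mm).
τ_max = 16·519.0/(π·(0.0322)³) = 7.917×10^7 Pa.

11.5 ksi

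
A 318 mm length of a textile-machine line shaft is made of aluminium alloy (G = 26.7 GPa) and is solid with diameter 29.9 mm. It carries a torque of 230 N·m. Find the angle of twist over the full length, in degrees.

2.00°

J = πd⁴/32 = π(0.0299)⁴/32 = 7.847×10^-8 m⁴.
θ = T·L/(G·J) = 230.0 × 0.318 / (26.7×10⁹ × 7.847×10^-8) = 0.03491 rad.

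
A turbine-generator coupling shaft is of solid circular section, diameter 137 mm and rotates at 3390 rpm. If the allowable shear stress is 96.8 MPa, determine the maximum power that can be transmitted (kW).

J = πd⁴/32 = π(0.137)⁴/32 = 3.458×10^-5 m⁴.
T_max = τ_allow·J/r = 9.68×10^7 × 3.458×10^-5 / 0.0685 = 48870 N·m.
ω = 2π·3390/60 = 355.0 rad/s, so P_max = T_max·ω = 1.735×10^7 W.

17300 kW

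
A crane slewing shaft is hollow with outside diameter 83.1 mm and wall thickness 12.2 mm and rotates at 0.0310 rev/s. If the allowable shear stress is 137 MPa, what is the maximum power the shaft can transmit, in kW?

2.26 kW

J = π(d_o⁴ − d_i⁴)/32 = π(0.0831⁴ − 0.0587⁴)/32 = 3.516×10^-6 m⁴.
T_max = τ_allow·J/r = 1.37×10^8 × 3.516×10^-6 / 0.0415 = 11590 N·m.
ω = 2π·0.0310 = 0.1948 rad/s, so P_max = T_max·ω = 2258 W.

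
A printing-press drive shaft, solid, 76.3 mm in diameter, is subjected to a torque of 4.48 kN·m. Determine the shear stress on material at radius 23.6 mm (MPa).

31.8 MPa

J = πd⁴/32 = π(0.0763)⁴/32 = 3.327×10^-6 m⁴.
Shear stress varies linearly with radius: τ = T·r/J = 4480 × 0.0236 / 3.327×10^-6 = 3.178×10^7 Pa.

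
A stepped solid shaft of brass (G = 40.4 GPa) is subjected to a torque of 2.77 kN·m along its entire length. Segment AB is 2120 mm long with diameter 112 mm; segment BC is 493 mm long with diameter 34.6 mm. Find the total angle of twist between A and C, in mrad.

J_AB = π(0.112)⁴/32 = 1.54×10^-5 m⁴; J_BC = π(0.0346)⁴/32 = 1.41×10^-7 m⁴.
θ = (T/G)·Σ L_i/J_i = (2770/40.4×10⁹)·(2.12/1.54×10^-5 + 0.493/1.41×10^-7) = 0.2496 rad.

250 mrad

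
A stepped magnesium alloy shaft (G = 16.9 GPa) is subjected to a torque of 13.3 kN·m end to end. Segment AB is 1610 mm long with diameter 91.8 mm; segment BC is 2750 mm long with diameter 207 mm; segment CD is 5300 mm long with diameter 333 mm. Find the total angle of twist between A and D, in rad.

0.197 rad

J_AB = π(0.0918)⁴/32 = 6.97×10^-6 m⁴; J_BC = π(0.207)⁴/32 = 1.80×10^-4 m⁴; J_CD = π(0.333)⁴/32 = 1.21×10^-3 m⁴.
θ = (T/G)·Σ L_i/J_i = (13300/16.9×10⁹)·(1.61/6.97×10^-6 + 2.75/1.80×10^-4 + 5.30/1.21×10^-3) = 0.1972 rad.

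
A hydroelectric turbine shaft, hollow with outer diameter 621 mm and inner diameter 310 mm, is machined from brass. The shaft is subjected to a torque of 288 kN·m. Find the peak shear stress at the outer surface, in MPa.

J = π(d_o⁴ − d_i⁴)/32 = π(0.621⁴ − 0.310⁴)/32 = 0.01369 m⁴.
τ_max = T·r/J = 288000 × 0.310 / 0.01369 = 6.530×10^6 Pa.

6.53 MPa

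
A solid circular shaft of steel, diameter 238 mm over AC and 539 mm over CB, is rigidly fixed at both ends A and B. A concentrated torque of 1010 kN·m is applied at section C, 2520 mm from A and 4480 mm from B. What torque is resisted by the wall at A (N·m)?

63900 N·m

Compatibility: T_A·a/J_AC = T_B·b/J_CB with T_A + T_B = T₀.
J_AC = 3.15×10^-4 m⁴, J_CB = 8.29×10^-3 m⁴, so T_A = T₀·(J_AC/a)/((J_AC/a)+(J_CB/b)) = 63940 N·m, T_B = 946100 N·m.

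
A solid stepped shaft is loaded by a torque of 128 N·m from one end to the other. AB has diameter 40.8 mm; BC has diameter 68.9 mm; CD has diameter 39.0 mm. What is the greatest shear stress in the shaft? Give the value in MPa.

Under the same torque, τ_max = 16T/(πd³) is largest where d is smallest — segment CD (d = 39.0 mm).
τ_max = 16·128.0/(π·(0.0390)³) = 1.099×10^7 Pa.

11.0 MPa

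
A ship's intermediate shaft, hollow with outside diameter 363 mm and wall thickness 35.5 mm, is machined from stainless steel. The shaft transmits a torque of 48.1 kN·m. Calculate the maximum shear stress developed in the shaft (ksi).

1.28 ksi

J = π(d_o⁴ − d_i⁴)/32 = π(0.363⁴ − 0.292⁴)/32 = 9.909×10^-4 m⁴.
τ_max = T·r/J = 48100 × 0.181 / 9.909×10^-4 = 8.810×10^6 Pa.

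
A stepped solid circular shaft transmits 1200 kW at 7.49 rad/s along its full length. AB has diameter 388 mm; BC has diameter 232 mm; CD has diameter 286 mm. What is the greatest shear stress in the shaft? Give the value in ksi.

9.48 ksi

ω = 7.49 rad/s, so T = P/ω = 1200×10³ / 7.490 = 160200 N·m.
Under the same torque, τ_max = 16T/(πd³) is largest where d is smallest — segment BC (d = 232 mm).
τ_max = 16·160200/(π·(0.232)³) = 6.534×10^7 Pa.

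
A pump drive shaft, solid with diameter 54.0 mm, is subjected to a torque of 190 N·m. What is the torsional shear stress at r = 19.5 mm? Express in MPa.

4.44 MPa

J = πd⁴/32 = π(0.0540)⁴/32 = 8.348×10^-7 m⁴.
Shear stress varies linearly with radius: τ = T·r/J = 190.0 × 0.0195 / 8.348×10^-7 = 4.438×10^6 Pa.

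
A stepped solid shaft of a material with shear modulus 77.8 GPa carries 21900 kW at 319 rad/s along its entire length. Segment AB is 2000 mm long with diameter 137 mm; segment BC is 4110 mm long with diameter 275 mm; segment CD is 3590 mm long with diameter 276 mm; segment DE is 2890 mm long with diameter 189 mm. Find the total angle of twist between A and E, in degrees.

ω = 319 rad/s, so T = P/ω = 21900×10³ / 319.0 = 68650 N·m.
J_AB = π(0.137)⁴/32 = 3.46×10^-5 m⁴; J_BC = π(0.275)⁴/32 = 5.61×10^-4 m⁴; J_CD = π(0.276)⁴/32 = 5.70×10^-4 m⁴; J_DE = π(0.189)⁴/32 = 1.25×10^-4 m⁴.
θ = (T/G)·Σ L_i/J_i = (68650/77.8×10⁹)·(2.00/3.46×10^-5 + 4.11/5.61×10^-4 + 3.59/5.70×10^-4 + 2.89/1.25×10^-4) = 0.08341 rad.

4.78°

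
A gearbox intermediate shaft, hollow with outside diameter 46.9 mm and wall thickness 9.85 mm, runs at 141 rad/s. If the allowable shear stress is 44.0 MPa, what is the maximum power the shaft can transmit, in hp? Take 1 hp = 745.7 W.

149 hp

J = π(d_o⁴ − d_i⁴)/32 = π(0.0469⁴ − 0.0272⁴)/32 = 4.213×10^-7 m⁴.
T_max = τ_allow·J/r = 4.40×10^7 × 4.213×10^-7 / 0.0234 = 790.4 N·m.
ω = 141 rad/s, so P_max = T_max·ω = 1.114×10^5 W.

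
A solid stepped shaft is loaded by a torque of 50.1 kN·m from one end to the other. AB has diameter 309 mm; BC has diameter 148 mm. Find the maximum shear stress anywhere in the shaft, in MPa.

78.7 MPa

Under the same torque, τ_max = 16T/(πd³) is largest where d is smallest — segment BC (d = 148 mm).
τ_max = 16·50100/(π·(0.148)³) = 7.871×10^7 Pa.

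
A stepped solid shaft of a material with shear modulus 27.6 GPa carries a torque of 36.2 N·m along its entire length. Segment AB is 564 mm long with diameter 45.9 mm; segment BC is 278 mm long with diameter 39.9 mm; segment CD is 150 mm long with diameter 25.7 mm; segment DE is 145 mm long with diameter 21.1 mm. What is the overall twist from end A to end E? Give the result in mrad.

17.5 mrad

J_AB = π(0.0459)⁴/32 = 4.36×10^-7 m⁴; J_BC = π(0.0399)⁴/32 = 2.49×10^-7 m⁴; J_CD = π(0.0257)⁴/32 = 4.28×10^-8 m⁴; J_DE = π(0.0211)⁴/32 = 1.95×10^-8 m⁴.
θ = (T/G)·Σ L_i/J_i = (36.20/27.6×10⁹)·(0.564/4.36×10^-7 + 0.278/2.49×10^-7 + 0.150/4.28×10^-8 + 0.145/1.95×10^-8) = 0.01753 rad.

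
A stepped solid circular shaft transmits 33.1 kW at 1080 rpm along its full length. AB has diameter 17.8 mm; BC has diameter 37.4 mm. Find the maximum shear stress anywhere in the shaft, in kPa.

ω = 2π·1080/60 = 113.1 rad/s, so T = P/ω = 33.1×10³ / 113.1 = 292.7 N·m.
Under the same torque, τ_max = 16T/(πd³) is largest where d is smallest — segment AB (d = 17.8 mm).
τ_max = 16·292.7/(π·(0.0178)³) = 2.643×10^8 Pa.

264000 kPa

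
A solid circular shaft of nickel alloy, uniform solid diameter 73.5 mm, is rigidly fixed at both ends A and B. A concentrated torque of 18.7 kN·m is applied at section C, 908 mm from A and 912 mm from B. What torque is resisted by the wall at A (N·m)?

With uniform GJ and both ends fixed, compatibility θ_AC = θ_CB gives T_A·a = T_B·b, together with T_A + T_B = T₀.
T_A = T₀·b/(a+b) = 18700·912/1820 = 9371 N·m; T_B = 9329 N·m.

9370 N·m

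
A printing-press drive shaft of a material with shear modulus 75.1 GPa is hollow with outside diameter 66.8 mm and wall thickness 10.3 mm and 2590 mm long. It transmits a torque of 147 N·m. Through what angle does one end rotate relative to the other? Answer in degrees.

J = π(d_o⁴ − d_i⁴)/32 = π(0.0668⁴ − 0.0462⁴)/32 = 1.508×10^-6 m⁴.
θ = T·L/(G·J) = 147.0 × 2.59 / (75.1×10⁹ × 1.508×10^-6) = 3.363×10^-3 rad.

0.193°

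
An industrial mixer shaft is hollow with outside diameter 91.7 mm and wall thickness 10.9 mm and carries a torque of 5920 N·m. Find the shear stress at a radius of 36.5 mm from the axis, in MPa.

J = π(d_o⁴ − d_i⁴)/32 = π(0.0917⁴ − 0.0699⁴)/32 = 4.598×10^-6 m⁴.
Shear stress varies linearly with radius: τ = T·r/J = 5920 × 0.0365 / 4.598×10^-6 = 4.699×10^7 Pa.

47.0 MPa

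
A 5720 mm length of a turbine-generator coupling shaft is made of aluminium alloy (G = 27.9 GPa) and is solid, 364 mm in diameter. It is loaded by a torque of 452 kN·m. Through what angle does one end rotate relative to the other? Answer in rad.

J = πd⁴/32 = π(0.364)⁴/32 = 1.723×10^-3 m⁴.
θ = T·L/(G·J) = 452000 × 5.72 / (27.9×10⁹ × 1.723×10^-3) = 0.05377 rad.

0.0538 rad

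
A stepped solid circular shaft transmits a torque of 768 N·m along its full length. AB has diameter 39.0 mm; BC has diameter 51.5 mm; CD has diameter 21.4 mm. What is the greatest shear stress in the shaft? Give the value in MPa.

399 MPa

Under the same torque, τ_max = 16T/(πd³) is largest where d is smallest — segment CD (d = 21.4 mm).
τ_max = 16·768.0/(π·(0.0214)³) = 3.991×10^8 Pa.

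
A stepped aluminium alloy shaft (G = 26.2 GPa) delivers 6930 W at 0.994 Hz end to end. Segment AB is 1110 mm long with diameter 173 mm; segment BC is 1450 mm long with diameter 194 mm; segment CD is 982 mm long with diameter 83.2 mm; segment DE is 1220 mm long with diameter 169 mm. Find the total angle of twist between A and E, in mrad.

ω = 2π·0.994 = 6.245 rad/s, so T = P/ω = 6930 / 6.245 = 1110 N·m.
J_AB = π(0.173)⁴/32 = 8.79×10^-5 m⁴; J_BC = π(0.194)⁴/32 = 1.39×10^-4 m⁴; J_CD = π(0.0832)⁴/32 = 4.70×10^-6 m⁴; J_DE = π(0.169)⁴/32 = 8.01×10^-5 m⁴.
θ = (T/G)·Σ L_i/J_i = (1110/26.2×10⁹)·(1.11/8.79×10^-5 + 1.45/1.39×10^-4 + 0.982/4.70×10^-6 + 1.22/8.01×10^-5) = 0.01046 rad.

10.5 mrad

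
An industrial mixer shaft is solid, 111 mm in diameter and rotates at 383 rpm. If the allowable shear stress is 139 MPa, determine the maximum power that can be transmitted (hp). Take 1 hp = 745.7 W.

J = πd⁴/32 = π(0.111)⁴/32 = 1.490×10^-5 m⁴.
T_max = τ_allow·J/r = 1.39×10^8 × 1.490×10^-5 / 0.0555 = 37330 N·m.
ω = 2π·383/60 = 40.11 rad/s, so P_max = T_max·ω = 1.497×10^6 W.

2010 hp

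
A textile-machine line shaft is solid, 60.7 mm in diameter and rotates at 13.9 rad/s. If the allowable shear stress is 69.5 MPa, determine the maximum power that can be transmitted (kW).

42.4 kW

J = πd⁴/32 = π(0.0607)⁴/32 = 1.333×10^-6 m⁴.
T_max = τ_allow·J/r = 6.95×10^7 × 1.333×10^-6 / 0.0304 = 3052 N·m.
ω = 13.9 rad/s, so P_max = T_max·ω = 4.242×10^4 W.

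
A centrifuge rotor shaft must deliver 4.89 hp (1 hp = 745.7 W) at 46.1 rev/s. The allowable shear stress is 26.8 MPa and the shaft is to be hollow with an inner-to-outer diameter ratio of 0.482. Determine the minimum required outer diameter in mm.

ω = 2π·46.1 = 289.7 rad/s, so T = P/ω = 4.89×745.7 / 289.7 = 12.59 N·m.
For a hollow shaft with d_i/d_o = 0.482: τ_max = 16T/(π d_o³ (1−k⁴)), so d_o = [16T/(π τ_allow (1−k⁴))]^(1/3) = [16·12.59/(π·2.68×10^7·0.9460)]^(1/3) = 0.01362 m.

13.6 mm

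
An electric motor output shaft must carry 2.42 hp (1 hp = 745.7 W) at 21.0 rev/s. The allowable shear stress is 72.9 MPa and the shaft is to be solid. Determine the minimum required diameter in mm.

ω = 2π·21.0 = 131.9 rad/s, so T = P/ω = 2.42×745.7 / 131.9 = 13.68 N·m.
For a solid shaft τ_max = 16T/(πd³), so d = (16T/(π τ_allow))^(1/3) = (16·13.68/(π·7.29×10^7))^(1/3) = 0.009849 m.

9.85 mm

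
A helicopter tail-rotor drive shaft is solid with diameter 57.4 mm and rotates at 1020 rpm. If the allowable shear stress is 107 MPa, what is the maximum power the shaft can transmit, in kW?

424 kW

J = πd⁴/32 = π(0.0574)⁴/32 = 1.066×10^-6 m⁴.
T_max = τ_allow·J/r = 1.07×10^8 × 1.066×10^-6 / 0.0287 = 3973 N·m.
ω = 2π·1020/60 = 106.8 rad/s, so P_max = T_max·ω = 4.244×10^5 W.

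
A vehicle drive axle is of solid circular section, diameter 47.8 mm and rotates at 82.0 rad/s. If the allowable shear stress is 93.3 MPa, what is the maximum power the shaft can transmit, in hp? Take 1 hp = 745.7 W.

220 hp

J = πd⁴/32 = π(0.0478)⁴/32 = 5.125×10^-7 m⁴.
T_max = τ_allow·J/r = 9.33×10^7 × 5.125×10^-7 / 0.0239 = 2001 N·m.
ω = 82.0 rad/s, so P_max = T_max·ω = 1.641×10^5 W.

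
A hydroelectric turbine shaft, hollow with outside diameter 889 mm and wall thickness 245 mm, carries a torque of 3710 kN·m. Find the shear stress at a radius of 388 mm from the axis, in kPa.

24500 kPa

J = π(d_o⁴ − d_i⁴)/32 = π(0.889⁴ − 0.399⁴)/32 = 0.05883 m⁴.
Shear stress varies linearly with radius: τ = T·r/J = 3.710e6 × 0.388 / 0.05883 = 2.447×10^7 Pa.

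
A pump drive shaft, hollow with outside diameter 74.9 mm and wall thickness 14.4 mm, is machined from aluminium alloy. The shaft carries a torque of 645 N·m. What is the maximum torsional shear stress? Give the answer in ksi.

1.32 ksi

J = π(d_o⁴ − d_i⁴)/32 = π(0.0749⁴ − 0.0461⁴)/32 = 2.646×10^-6 m⁴.
τ_max = T·r/J = 645.0 × 0.0375 / 2.646×10^-6 = 9.128×10^6 Pa.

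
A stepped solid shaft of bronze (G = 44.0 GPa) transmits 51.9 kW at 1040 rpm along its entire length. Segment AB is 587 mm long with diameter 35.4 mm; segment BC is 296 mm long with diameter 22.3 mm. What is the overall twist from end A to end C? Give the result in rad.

ω = 2π·1040/60 = 108.9 rad/s, so T = P/ω = 51.9×10³ / 108.9 = 476.5 N·m.
J_AB = π(0.0354)⁴/32 = 1.54×10^-7 m⁴; J_BC = π(0.0223)⁴/32 = 2.43×10^-8 m⁴.
θ = (T/G)·Σ L_i/J_i = (476.5/44.0×10⁹)·(0.587/1.54×10^-7 + 0.296/2.43×10^-8) = 0.1733 rad.

0.173 rad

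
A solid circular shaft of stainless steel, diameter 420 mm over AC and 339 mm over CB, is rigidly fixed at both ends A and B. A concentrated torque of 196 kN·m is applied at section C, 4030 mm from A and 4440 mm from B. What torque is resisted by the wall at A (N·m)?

141000 N·m

Compatibility: T_A·a/J_AC = T_B·b/J_CB with T_A + T_B = T₀.
J_AC = 3.05×10^-3 m⁴, J_CB = 1.30×10^-3 m⁴, so T_A = T₀·(J_AC/a)/((J_AC/a)+(J_CB/b)) = 141500 N·m, T_B = 54510 N·m.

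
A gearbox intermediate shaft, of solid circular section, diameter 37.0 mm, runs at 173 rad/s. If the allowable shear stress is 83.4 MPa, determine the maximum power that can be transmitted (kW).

143 kW

J = πd⁴/32 = π(0.0370)⁴/32 = 1.840×10^-7 m⁴.
T_max = τ_allow·J/r = 8.34×10^7 × 1.840×10^-7 / 0.0185 = 829.5 N·m.
ω = 173 rad/s, so P_max = T_max·ω = 1.435×10^5 W.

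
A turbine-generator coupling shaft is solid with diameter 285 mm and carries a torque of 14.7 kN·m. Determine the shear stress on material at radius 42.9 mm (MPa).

0.974 MPa

J = πd⁴/32 = π(0.285)⁴/32 = 6.477×10^-4 m⁴.
Shear stress varies linearly with radius: τ = T·r/J = 14700 × 0.0429 / 6.477×10^-4 = 9.736×10^5 Pa.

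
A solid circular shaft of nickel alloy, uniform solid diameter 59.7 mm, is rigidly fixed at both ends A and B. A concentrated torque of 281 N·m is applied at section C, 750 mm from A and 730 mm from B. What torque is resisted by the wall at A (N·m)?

139 N·m

With uniform GJ and both ends fixed, compatibility θ_AC = θ_CB gives T_A·a = T_B·b, together with T_A + T_B = T₀.
T_A = T₀·b/(a+b) = 281.0·730/1480 = 138.6 N·m; T_B = 142.4 N·m.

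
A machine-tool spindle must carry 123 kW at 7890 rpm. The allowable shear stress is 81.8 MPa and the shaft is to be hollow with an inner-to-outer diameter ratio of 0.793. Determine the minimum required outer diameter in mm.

ω = 2π·7890/60 = 826.2 rad/s, so T = P/ω = 123×10³ / 826.2 = 148.9 N·m.
For a hollow shaft with d_i/d_o = 0.793: τ_max = 16T/(π d_o³ (1−k⁴)), so d_o = [16T/(π τ_allow (1−k⁴))]^(1/3) = [16·148.9/(π·8.18×10^7·0.6045)]^(1/3) = 0.02484 m.

24.8 mm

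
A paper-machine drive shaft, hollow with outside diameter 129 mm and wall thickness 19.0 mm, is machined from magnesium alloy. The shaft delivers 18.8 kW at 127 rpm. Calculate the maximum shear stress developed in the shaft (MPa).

4.46 MPa

ω = 2π·127/60 = 13.30 rad/s, so T = P/ω = 18.8×10³ / 13.30 = 1414 N·m.
J = π(d_o⁴ − d_i⁴)/32 = π(0.129⁴ − 0.0910⁴)/32 = 2.045×10^-5 m⁴.
τ_max = T·r/J = 1414 × 0.0645 / 2.045×10^-5 = 4.458×10^6 Pa.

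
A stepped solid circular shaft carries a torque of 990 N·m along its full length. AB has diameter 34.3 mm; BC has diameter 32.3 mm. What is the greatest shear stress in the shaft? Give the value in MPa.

150 MPa

Under the same torque, τ_max = 16T/(πd³) is largest where d is smallest — segment BC (d = 32.3 mm).
τ_max = 16·990.0/(π·(0.0323)³) = 1.496×10^8 Pa.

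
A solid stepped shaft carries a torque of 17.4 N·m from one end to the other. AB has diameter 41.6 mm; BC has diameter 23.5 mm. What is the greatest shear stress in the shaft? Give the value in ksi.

Under the same torque, τ_max = 16T/(πd³) is largest where d is smallest — segment BC (d = 23.5 mm).
τ_max = 16·17.40/(π·(0.0235)³) = 6.828×10^6 Pa.

0.990 ksi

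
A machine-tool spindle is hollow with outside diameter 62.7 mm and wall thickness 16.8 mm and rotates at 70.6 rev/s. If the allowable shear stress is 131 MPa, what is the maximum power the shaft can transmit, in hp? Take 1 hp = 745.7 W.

3600 hp

J = π(d_o⁴ − d_i⁴)/32 = π(0.0627⁴ − 0.0291⁴)/32 = 1.447×10^-6 m⁴.
T_max = τ_allow·J/r = 1.31×10^8 × 1.447×10^-6 / 0.0314 = 6046 N·m.
ω = 2π·70.6 = 443.6 rad/s, so P_max = T_max·ω = 2.682×10^6 W.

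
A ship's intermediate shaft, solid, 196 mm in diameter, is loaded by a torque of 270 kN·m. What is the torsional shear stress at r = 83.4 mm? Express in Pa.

1.55e8 Pa

J = πd⁴/32 = π(0.196)⁴/32 = 1.449×10^-4 m⁴.
Shear stress varies linearly with radius: τ = T·r/J = 270000 × 0.0834 / 1.449×10^-4 = 1.554×10^8 Pa.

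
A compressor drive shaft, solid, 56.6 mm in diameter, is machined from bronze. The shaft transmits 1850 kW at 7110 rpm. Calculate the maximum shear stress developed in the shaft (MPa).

69.8 MPa

ω = 2π·7110/60 = 744.6 rad/s, so T = P/ω = 1850×10³ / 744.6 = 2485 N·m.
J = πd⁴/32 = π(0.0566)⁴/32 = 1.008×10^-6 m⁴.
τ_max = T·r/J = 2485 × 0.0283 / 1.008×10^-6 = 6.979×10^7 Pa.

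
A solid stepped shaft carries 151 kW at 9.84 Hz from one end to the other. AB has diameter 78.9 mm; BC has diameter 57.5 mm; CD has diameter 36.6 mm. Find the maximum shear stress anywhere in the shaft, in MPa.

ω = 2π·9.84 = 61.83 rad/s, so T = P/ω = 151×10³ / 61.83 = 2442 N·m.
Under the same torque, τ_max = 16T/(πd³) is largest where d is smallest — segment CD (d = 36.6 mm).
τ_max = 16·2442/(π·(0.0366)³) = 2.537×10^8 Pa.

254 MPa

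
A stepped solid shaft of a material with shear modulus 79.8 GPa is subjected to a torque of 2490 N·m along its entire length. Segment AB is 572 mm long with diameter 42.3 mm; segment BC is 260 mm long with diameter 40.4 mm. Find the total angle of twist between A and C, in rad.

J_AB = π(0.0423)⁴/32 = 3.14×10^-7 m⁴; J_BC = π(0.0404)⁴/32 = 2.62×10^-7 m⁴.
θ = (T/G)·Σ L_i/J_i = (2490/79.8×10⁹)·(0.572/3.14×10^-7 + 0.260/2.62×10^-7) = 0.08780 rad.

0.0878 rad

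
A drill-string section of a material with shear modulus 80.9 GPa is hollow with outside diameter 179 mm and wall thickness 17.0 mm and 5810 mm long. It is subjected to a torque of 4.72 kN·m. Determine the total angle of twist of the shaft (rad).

0.00591 rad

J = π(d_o⁴ − d_i⁴)/32 = π(0.179⁴ − 0.145⁴)/32 = 5.739×10^-5 m⁴.
θ = T·L/(G·J) = 4720 × 5.81 / (80.9×10⁹ × 5.739×10^-5) = 5.906×10^-3 rad.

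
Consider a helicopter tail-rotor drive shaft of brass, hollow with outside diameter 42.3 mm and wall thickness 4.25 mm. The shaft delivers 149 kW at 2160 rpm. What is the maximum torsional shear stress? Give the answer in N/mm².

ω = 2π·2160/60 = 226.2 rad/s, so T = P/ω = 149×10³ / 226.2 = 658.7 N·m.
J = π(d_o⁴ − d_i⁴)/32 = π(0.0423⁴ − 0.0338⁴)/32 = 1.862×10^-7 m⁴.
τ_max = T·r/J = 658.7 × 0.0211 / 1.862×10^-7 = 7.483×10^7 Pa.

74.8 N/mm²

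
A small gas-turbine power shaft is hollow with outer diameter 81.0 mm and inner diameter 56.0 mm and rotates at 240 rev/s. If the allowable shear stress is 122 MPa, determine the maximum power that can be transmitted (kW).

14800 kW

J = π(d_o⁴ − d_i⁴)/32 = π(0.0810⁴ − 0.0560⁴)/32 = 3.261×10^-6 m⁴.
T_max = τ_allow·J/r = 1.22×10^8 × 3.261×10^-6 / 0.0405 = 9822 N·m.
ω = 2π·240 = 1508 rad/s, so P_max = T_max·ω = 1.481×10^7 W.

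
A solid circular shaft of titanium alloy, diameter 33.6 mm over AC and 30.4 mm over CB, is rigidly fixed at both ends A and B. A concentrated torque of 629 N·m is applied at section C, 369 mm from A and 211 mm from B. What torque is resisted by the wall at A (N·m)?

Compatibility: T_A·a/J_AC = T_B·b/J_CB with T_A + T_B = T₀.
J_AC = 1.25×10^-7 m⁴, J_CB = 8.38×10^-8 m⁴, so T_A = T₀·(J_AC/a)/((J_AC/a)+(J_CB/b)) = 289.6 N·m, T_B = 339.4 N·m.

290 N·m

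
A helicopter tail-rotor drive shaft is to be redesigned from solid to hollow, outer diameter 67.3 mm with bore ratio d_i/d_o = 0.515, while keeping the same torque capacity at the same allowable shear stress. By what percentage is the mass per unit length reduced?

Equal τ_max and T ⇒ the solid shaft needs d_s³ = d_o³(1−k⁴), so d_s = 67.3·(1−0.515⁴)^(1/3) = 65.68 mm.
Area ratio A_h/A_s = d_o²(1−k²)/d_s² = (1−k²)/(1−k⁴)^(2/3) = 0.7714.
Mass saving = 1 − 0.7714 = 22.9 %.

22.9 %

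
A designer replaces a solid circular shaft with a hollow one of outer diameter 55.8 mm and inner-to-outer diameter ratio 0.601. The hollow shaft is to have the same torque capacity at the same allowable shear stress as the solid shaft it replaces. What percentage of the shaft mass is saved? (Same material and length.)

29.9 %

Equal τ_max and T ⇒ the solid shaft needs d_s³ = d_o³(1−k⁴), so d_s = 55.8·(1−0.601⁴)^(1/3) = 53.26 mm.
Area ratio A_h/A_s = d_o²(1−k²)/d_s² = (1−k²)/(1−k⁴)^(2/3) = 0.7012.
Mass saving = 1 − 0.7012 = 29.9 %.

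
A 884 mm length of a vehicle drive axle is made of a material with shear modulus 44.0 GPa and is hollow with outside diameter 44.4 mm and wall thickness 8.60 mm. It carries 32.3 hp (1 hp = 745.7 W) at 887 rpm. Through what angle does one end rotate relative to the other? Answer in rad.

0.0159 rad

ω = 2π·887/60 = 92.89 rad/s, so T = P/ω = 32.3×745.7 / 92.89 = 259.3 N·m.
J = π(d_o⁴ − d_i⁴)/32 = π(0.0444⁴ − 0.0272⁴)/32 = 3.278×10^-7 m⁴.
θ = T·L/(G·J) = 259.3 × 0.884 / (44.0×10⁹ × 3.278×10^-7) = 0.01589 rad.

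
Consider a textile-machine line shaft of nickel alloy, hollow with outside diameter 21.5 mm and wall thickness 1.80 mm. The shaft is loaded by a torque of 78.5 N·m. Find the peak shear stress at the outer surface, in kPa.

77400 kPa

J = π(d_o⁴ − d_i⁴)/32 = π(0.0215⁴ − 0.0179⁴)/32 = 1.090×10^-8 m⁴.
τ_max = T·r/J = 78.50 × 0.0107 / 1.090×10^-8 = 7.743×10^7 Pa.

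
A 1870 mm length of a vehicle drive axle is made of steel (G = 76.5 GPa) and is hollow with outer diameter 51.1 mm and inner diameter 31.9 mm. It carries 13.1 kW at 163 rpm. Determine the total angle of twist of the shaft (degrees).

ω = 2π·163/60 = 17.07 rad/s, so T = P/ω = 13.1×10³ / 17.07 = 767.5 N·m.
J = π(d_o⁴ − d_i⁴)/32 = π(0.0511⁴ − 0.0319⁴)/32 = 5.677×10^-7 m⁴.
θ = T·L/(G·J) = 767.5 × 1.87 / (76.5×10⁹ × 5.677×10^-7) = 0.03304 rad.

1.89°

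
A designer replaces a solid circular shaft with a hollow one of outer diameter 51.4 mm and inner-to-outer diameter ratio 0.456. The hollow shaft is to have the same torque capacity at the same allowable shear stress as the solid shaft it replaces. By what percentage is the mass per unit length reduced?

Equal τ_max and T ⇒ the solid shaft needs d_s³ = d_o³(1−k⁴), so d_s = 51.4·(1−0.456⁴)^(1/3) = 50.65 mm.
Area ratio A_h/A_s = d_o²(1−k²)/d_s² = (1−k²)/(1−k⁴)^(2/3) = 0.8158.
Mass saving = 1 − 0.8158 = 18.4 %.

18.4 %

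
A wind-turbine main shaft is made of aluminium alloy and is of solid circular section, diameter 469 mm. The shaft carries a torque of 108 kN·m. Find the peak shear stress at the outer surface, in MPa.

5.33 MPa

J = πd⁴/32 = π(0.469)⁴/32 = 4.750×10^-3 m⁴.
τ_max = T·r/J = 108000 × 0.234 / 4.750×10^-3 = 5.332×10^6 Pa.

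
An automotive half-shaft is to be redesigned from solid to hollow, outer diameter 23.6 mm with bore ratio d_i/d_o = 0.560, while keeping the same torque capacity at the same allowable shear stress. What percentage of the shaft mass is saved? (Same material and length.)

26.5 %

Equal τ_max and T ⇒ the solid shaft needs d_s³ = d_o³(1−k⁴), so d_s = 23.6·(1−0.560⁴)^(1/3) = 22.80 mm.
Area ratio A_h/A_s = d_o²(1−k²)/d_s² = (1−k²)/(1−k⁴)^(2/3) = 0.7354.
Mass saving = 1 − 0.7354 = 26.5 %.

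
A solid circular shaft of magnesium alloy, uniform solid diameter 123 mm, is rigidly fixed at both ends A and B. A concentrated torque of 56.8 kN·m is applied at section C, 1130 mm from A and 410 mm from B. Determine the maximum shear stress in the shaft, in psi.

With uniform GJ and both ends fixed, compatibility θ_AC = θ_CB gives T_A·a = T_B·b, together with T_A + T_B = T₀.
T_A = T₀·b/(a+b) = 56800·410/1540 = 15120 N·m; T_B = 41680 N·m.
τ in each portion: τ_AC = 4.14×10^7 Pa, τ_CB = 1.14×10^8 Pa; maximum is in CB.
τ_max = T_CB·r/J = 41680·0.0615/2.25×10^-5 = 1.141×10^8 Pa.

16500 psi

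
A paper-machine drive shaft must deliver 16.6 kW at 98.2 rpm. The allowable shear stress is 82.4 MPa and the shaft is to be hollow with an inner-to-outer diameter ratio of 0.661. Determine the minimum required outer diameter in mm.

49.8 mm

ω = 2π·98.2/60 = 10.28 rad/s, so T = P/ω = 16.6×10³ / 10.28 = 1614 N·m.
For a hollow shaft with d_i/d_o = 0.661: τ_max = 16T/(π d_o³ (1−k⁴)), so d_o = [16T/(π τ_allow (1−k⁴))]^(1/3) = [16·1614/(π·8.24×10^7·0.8091)]^(1/3) = 0.04977 m.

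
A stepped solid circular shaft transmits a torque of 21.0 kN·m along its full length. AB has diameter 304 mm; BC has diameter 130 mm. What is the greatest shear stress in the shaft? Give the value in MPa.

Under the same torque, τ_max = 16T/(πd³) is largest where d is smallest — segment BC (d = 130 mm).
τ_max = 16·21000/(π·(0.130)³) = 4.868×10^7 Pa.

48.7 MPa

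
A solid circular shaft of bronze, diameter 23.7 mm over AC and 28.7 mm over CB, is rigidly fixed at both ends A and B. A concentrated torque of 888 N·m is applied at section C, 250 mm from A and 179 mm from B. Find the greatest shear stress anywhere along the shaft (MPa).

144 MPa

Compatibility: T_A·a/J_AC = T_B·b/J_CB with T_A + T_B = T₀.
J_AC = 3.10×10^-8 m⁴, J_CB = 6.66×10^-8 m⁴, so T_A = T₀·(J_AC/a)/((J_AC/a)+(J_CB/b)) = 221.8 N·m, T_B = 666.2 N·m.
τ in each portion: τ_AC = 8.49×10^7 Pa, τ_CB = 1.44×10^8 Pa; maximum is in CB.
τ_max = T_CB·r/J = 666.2·0.0143/6.66×10^-8 = 1.435×10^8 Pa.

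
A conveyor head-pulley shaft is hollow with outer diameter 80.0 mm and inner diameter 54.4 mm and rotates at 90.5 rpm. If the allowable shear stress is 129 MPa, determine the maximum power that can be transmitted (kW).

96.6 kW

J = π(d_o⁴ − d_i⁴)/32 = π(0.0800⁴ − 0.0544⁴)/32 = 3.161×10^-6 m⁴.
T_max = τ_allow·J/r = 1.29×10^8 × 3.161×10^-6 / 0.0400 = 10200 N·m.
ω = 2π·90.5/60 = 9.477 rad/s, so P_max = T_max·ω = 9.663×10^4 W.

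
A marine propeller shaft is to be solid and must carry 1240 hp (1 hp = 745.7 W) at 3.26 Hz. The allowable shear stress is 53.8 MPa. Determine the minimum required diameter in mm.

ω = 2π·3.26 = 20.48 rad/s, so T = P/ω = 1240×745.7 / 20.48 = 45140 N·m.
For a solid shaft τ_max = 16T/(πd³), so d = (16T/(π τ_allow))^(1/3) = (16·45140/(π·5.38×10^7))^(1/3) = 0.1623 m.

162 mm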